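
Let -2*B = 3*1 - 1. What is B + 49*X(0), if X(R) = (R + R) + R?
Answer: -1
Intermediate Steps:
B = -1 (B = -(3*1 - 1)/2 = -(3 - 1)/2 = -½*2 = -1)
X(R) = 3*R (X(R) = 2*R + R = 3*R)
B + 49*X(0) = -1 + 49*(3*0) = -1 + 49*0 = -1 + 0 = -1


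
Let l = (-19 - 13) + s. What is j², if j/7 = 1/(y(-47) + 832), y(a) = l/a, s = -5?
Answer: 108241/1532017881 ≈ 7.0653e-5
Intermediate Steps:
l = -37 (l = (-19 - 13) - 5 = -32 - 5 = -37)
y(a) = -37/a
j = 329/39141 (j = 7/(-37/(-47) + 832) = 7/(-37*(-1/47) + 832) = 7/(37/47 + 832) = 7/(39141/47) = 7*(47/39141) = 329/39141 ≈ 0.0084055)
j² = (329/39141)² = 108241/1532017881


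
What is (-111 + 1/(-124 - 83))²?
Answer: 527988484/42849 ≈ 12322.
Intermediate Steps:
(-111 + 1/(-124 - 83))² = (-111 + 1/(-207))² = (-111 - 1/207)² = (-22978/207)² = 527988484/42849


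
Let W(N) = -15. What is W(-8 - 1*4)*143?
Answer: -2145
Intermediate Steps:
W(-8 - 1*4)*143 = -15*143 = -2145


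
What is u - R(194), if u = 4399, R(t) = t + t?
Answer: 4011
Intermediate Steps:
R(t) = 2*t
u - R(194) = 4399 - 2*194 = 4399 - 1*388 = 4399 - 388 = 4011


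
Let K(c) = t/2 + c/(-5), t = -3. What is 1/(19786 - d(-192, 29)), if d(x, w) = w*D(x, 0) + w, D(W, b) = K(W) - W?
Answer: 10/131189 ≈ 7.6226e-5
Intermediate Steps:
K(c) = -3/2 - c/5 (K(c) = -3/2 + c/(-5) = -3*½ + c*(-⅕) = -3/2 - c/5)
D(W, b) = -3/2 - 6*W/5 (D(W, b) = (-3/2 - W/5) - W = -3/2 - 6*W/5)
d(x, w) = w + w*(-3/2 - 6*x/5) (d(x, w) = w*(-3/2 - 6*x/5) + w = w + w*(-3/2 - 6*x/5))
1/(19786 - d(-192, 29)) = 1/(19786 - (-1)*29*(5 + 12*(-192))/10) = 1/(19786 - (-1)*29*(5 - 2304)/10) = 1/(19786 - (-1)*29*(-2299)/10) = 1/(19786 - 1*66671/10) = 1/(19786 - 66671/10) = 1/(131189/10) = 10/131189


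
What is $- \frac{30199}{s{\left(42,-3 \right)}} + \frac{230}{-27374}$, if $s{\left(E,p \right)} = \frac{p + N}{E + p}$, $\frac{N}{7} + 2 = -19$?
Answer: $\frac{5373332519}{684350} \approx 7851.7$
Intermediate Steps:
$N = -147$ ($N = -14 + 7 \left(-19\right) = -14 - 133 = -147$)
$s{\left(E,p \right)} = \frac{-147 + p}{E + p}$ ($s{\left(E,p \right)} = \frac{p - 147}{E + p} = \frac{-147 + p}{E + p}$)
$- \frac{30199}{s{\left(42,-3 \right)}} + \frac{230}{-27374} = - \frac{30199}{\frac{1}{42 - 3} \left(-147 - 3\right)} + \frac{230}{-27374} = - \frac{30199}{\frac{1}{39} \left(-150\right)} + 230 \left(- \frac{1}{27374}\right) = - \frac{30199}{\frac{1}{39} \left(-150\right)} - \frac{115}{13687} = - \frac{30199}{- \frac{50}{13}} - \frac{115}{13687} = \left(-30199\right) \left(- \frac{13}{50}\right) - \frac{115}{13687} = \frac{392587}{50} - \frac{115}{13687} = \frac{5373332519}{684350}$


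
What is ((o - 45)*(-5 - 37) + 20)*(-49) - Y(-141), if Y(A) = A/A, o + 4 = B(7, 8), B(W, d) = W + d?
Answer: -70953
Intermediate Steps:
o = 11 (o = -4 + (7 + 8) = -4 + 15 = 11)
Y(A) = 1
((o - 45)*(-5 - 37) + 20)*(-49) - Y(-141) = ((11 - 45)*(-5 - 37) + 20)*(-49) - 1*1 = (-34*(-42) + 20)*(-49) - 1 = (1428 + 20)*(-49) - 1 = 1448*(-49) - 1 = -70952 - 1 = -70953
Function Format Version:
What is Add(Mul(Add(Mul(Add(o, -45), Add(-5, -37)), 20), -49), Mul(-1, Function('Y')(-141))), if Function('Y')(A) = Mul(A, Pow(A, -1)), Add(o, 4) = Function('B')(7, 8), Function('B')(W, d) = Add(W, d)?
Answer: -70953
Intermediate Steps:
o = 11 (o = Add(-4, Add(7, 8)) = Add(-4, 15) = 11)
Function('Y')(A) = 1
Add(Mul(Add(Mul(Add(o, -45), Add(-5, -37)), 20), -49), Mul(-1, Function('Y')(-141))) = Add(Mul(Add(Mul(Add(11, -45), Add(-5, -37)), 20), -49), Mul(-1, 1)) = Add(Mul(Add(Mul(-34, -42), 20), -49), -1) = Add(Mul(Add(1428, 20), -49), -1) = Add(Mul(1448, -49), -1) = Add(-70952, -1) = -70953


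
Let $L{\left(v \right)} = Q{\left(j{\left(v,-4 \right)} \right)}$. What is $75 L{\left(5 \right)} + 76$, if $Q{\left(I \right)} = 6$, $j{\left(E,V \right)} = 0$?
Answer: $526$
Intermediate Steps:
$L{\left(v \right)} = 6$
$75 L{\left(5 \right)} + 76 = 75 \cdot 6 + 76 = 450 + 76 = 526$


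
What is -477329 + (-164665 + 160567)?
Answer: -481427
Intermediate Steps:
-477329 + (-164665 + 160567) = -477329 - 4098 = -481427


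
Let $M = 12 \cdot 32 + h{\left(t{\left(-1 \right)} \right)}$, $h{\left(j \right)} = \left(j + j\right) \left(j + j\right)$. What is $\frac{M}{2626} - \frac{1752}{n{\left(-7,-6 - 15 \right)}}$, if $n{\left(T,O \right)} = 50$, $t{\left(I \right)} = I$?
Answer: $- \frac{1145338}{32825} \approx -34.892$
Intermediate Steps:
$h{\left(j \right)} = 4 j^{2}$ ($h{\left(j \right)} = 2 j 2 j = 4 j^{2}$)
$M = 388$ ($M = 12 \cdot 32 + 4 \left(-1\right)^{2} = 384 + 4 \cdot 1 = 384 + 4 = 388$)
$\frac{M}{2626} - \frac{1752}{n{\left(-7,-6 - 15 \right)}} = \frac{388}{2626} - \frac{1752}{50} = 388 \cdot \frac{1}{2626} - \frac{876}{25} = \frac{194}{1313} - \frac{876}{25} = - \frac{1145338}{32825}$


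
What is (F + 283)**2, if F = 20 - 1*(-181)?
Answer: 234256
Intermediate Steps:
F = 201 (F = 20 + 181 = 201)
(F + 283)**2 = (201 + 283)**2 = 484**2 = 234256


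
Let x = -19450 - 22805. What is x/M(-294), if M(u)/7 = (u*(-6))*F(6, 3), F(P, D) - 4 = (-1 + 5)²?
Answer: -939/5488 ≈ -0.17110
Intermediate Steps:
F(P, D) = 20 (F(P, D) = 4 + (-1 + 5)² = 4 + 4² = 4 + 16 = 20)
M(u) = -840*u (M(u) = 7*((u*(-6))*20) = 7*(-6*u*20) = 7*(-120*u) = -840*u)
x = -42255
x/M(-294) = -42255/((-840*(-294))) = -42255/246960 = -42255*1/246960 = -939/5488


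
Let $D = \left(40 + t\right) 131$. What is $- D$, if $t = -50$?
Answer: $1310$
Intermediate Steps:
$D = -1310$ ($D = \left(40 - 50\right) 131 = \left(-10\right) 131 = -1310$)
$- D = \left(-1\right) \left(-1310\right) = 1310$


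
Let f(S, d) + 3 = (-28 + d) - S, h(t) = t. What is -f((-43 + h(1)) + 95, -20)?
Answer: 104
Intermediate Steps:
f(S, d) = -31 + d - S (f(S, d) = -3 + ((-28 + d) - S) = -3 + (-28 + d - S) = -31 + d - S)
-f((-43 + h(1)) + 95, -20) = -(-31 - 20 - ((-43 + 1) + 95)) = -(-31 - 20 - (-42 + 95)) = -(-31 - 20 - 1*53) = -(-31 - 20 - 53) = -1*(-104) = 104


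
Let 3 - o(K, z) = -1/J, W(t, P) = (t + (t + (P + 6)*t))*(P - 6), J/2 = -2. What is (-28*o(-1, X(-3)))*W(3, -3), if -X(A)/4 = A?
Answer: 10395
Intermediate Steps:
J = -4 (J = 2*(-2) = -4)
X(A) = -4*A
W(t, P) = (-6 + P)*(2*t + t*(6 + P)) (W(t, P) = (t + (t + (6 + P)*t))*(-6 + P) = (t + (t + t*(6 + P)))*(-6 + P) = (2*t + t*(6 + P))*(-6 + P) = (-6 + P)*(2*t + t*(6 + P)))
o(K, z) = 11/4 (o(K, z) = 3 - (-1)/(-4) = 3 - (-1)*(-1)/4 = 3 - 1*1/4 = 3 - 1/4 = 11/4)
(-28*o(-1, X(-3)))*W(3, -3) = (-28*11/4)*(3*(-48 + (-3)**2 + 2*(-3))) = -231*(-48 + 9 - 6) = -231*(-45) = -77*(-135) = 10395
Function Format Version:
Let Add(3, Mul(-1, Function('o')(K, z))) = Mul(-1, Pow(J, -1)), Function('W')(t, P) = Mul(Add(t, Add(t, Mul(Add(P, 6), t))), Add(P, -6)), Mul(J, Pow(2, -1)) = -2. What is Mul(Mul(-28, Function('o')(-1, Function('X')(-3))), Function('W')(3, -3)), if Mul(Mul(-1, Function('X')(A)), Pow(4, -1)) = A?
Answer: 10395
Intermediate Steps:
J = -4 (J = Mul(2, -2) = -4)
Function('X')(A) = Mul(-4, A)
Function('W')(t, P) = Mul(Add(-6, P), Add(Mul(2, t), Mul(t, Add(6, P)))) (Function('W')(t, P) = Mul(Add(t, Add(t, Mul(Add(6, P), t))), Add(-6, P)) = Mul(Add(t, Add(t, Mul(t, Add(6, P)))), Add(-6, P)) = Mul(Add(Mul(2, t), Mul(t, Add(6, P))), Add(-6, P)) = Mul(Add(-6, P), Add(Mul(2, t), Mul(t, Add(6, P)))))
Function('o')(K, z) = Rational(11, 4) (Function('o')(K, z) = Add(3, Mul(-1, Mul(-1, Pow(-4, -1)))) = Add(3, Mul(-1, Mul(-1, Rational(-1, 4)))) = Add(3, Mul(-1, Rational(1, 4))) = Add(3, Rational(-1, 4)) = Rational(11, 4))
Mul(Mul(-28, Function('o')(-1, Function('X')(-3))), Function('W')(3, -3)) = Mul(Mul(-28, Rational(11, 4)), Mul(3, Add(-48, Pow(-3, 2), Mul(2, -3)))) = Mul(-77, Mul(3, Add(-48, 9, -6))) = Mul(-77, Mul(3, -45)) = Mul(-77, -135) = 10395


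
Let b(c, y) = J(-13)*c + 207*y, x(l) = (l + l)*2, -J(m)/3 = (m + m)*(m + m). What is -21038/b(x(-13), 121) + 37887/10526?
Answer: 4722921173/1373674578 ≈ 3.4382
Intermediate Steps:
J(m) = -12*m**2 (J(m) = -3*(m + m)*(m + m) = -3*2*m*2*m = -12*m**2)
x(l) = 4*l (x(l) = (2*l)*2 = 4*l)
b(c, y) = -2028*c + 207*y (b(c, y) = (-12*(-13)**2)*c + 207*y = (-12*169)*c + 207*y = -2028*c + 207*y)
-21038/b(x(-13), 121) + 37887/10526 = -21038/(-8112*(-13) + 207*121) + 37887/10526 = -21038/(-2028*(-52) + 25047) + 37887*(1/10526) = -21038/(105456 + 25047) + 37887/10526 = -21038/130503 + 37887/10526 = 4722921173/1373674578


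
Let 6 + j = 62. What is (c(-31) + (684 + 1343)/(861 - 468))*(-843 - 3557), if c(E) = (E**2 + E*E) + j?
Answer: -3429276400/393 ≈ -8.7259e+6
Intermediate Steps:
j = 56 (j = -6 + 62 = 56)
c(E) = 56 + 2*E**2 (c(E) = (E**2 + E*E) + 56 = (E**2 + E**2) + 56 = 2*E**2 + 56 = 56 + 2*E**2)
(c(-31) + (684 + 1343)/(861 - 468))*(-843 - 3557) = ((56 + 2*(-31)**2) + (684 + 1343)/(861 - 468))*(-843 - 3557) = ((56 + 2*961) + 2027/393)*(-4400) = ((56 + 1922) + 2027*(1/393))*(-4400) = (1978 + 2027/393)*(-4400) = (779381/393)*(-4400) = -3429276400/393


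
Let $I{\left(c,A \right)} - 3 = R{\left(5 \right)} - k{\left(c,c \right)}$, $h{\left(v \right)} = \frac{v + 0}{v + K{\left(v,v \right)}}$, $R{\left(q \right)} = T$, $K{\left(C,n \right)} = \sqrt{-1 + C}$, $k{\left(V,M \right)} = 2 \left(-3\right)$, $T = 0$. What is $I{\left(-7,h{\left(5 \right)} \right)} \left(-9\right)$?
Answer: $-81$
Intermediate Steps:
$k{\left(V,M \right)} = -6$
$R{\left(q \right)} = 0$
$h{\left(v \right)} = \frac{v}{v + \sqrt{-1 + v}}$ ($h{\left(v \right)} = \frac{v + 0}{v + \sqrt{-1 + v}} = \frac{v}{v + \sqrt{-1 + v}}$)
$I{\left(c,A \right)} = 9$ ($I{\left(c,A \right)} = 3 + \left(0 - -6\right) = 3 + \left(0 + 6\right) = 3 + 6 = 9$)
$I{\left(-7,h{\left(5 \right)} \right)} \left(-9\right) = 9 \left(-9\right) = -81$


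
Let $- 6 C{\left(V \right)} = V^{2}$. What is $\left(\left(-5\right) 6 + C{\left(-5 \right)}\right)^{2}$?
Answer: $\frac{42025}{36} \approx 1167.4$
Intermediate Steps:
$C{\left(V \right)} = - \frac{V^{2}}{6}$
$\left(\left(-5\right) 6 + C{\left(-5 \right)}\right)^{2} = \left(\left(-5\right) 6 - \frac{\left(-5\right)^{2}}{6}\right)^{2} = \left(-30 - \frac{25}{6}\right)^{2} = \left(- \frac{205}{6}\right)^{2} = \frac{42025}{36}$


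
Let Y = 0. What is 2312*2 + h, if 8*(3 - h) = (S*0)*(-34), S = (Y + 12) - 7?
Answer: 4627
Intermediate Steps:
S = 5 (S = (0 + 12) - 7 = 12 - 7 = 5)
h = 3 (h = 3 - 5*0*(-34)/8 = 3 - 0*(-34) = 3 - ⅛*0 = 3 + 0 = 3)
2312*2 + h = 2312*2 + 3 = 4624 + 3 = 4627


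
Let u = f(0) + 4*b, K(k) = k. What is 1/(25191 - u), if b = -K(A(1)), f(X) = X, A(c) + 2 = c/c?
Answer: 1/25187 ≈ 3.9703e-5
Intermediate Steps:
A(c) = -1 (A(c) = -2 + c/c = -2 + 1 = -1)
b = 1 (b = -1*(-1) = 1)
u = 4 (u = 0 + 4*1 = 0 + 4 = 4)
1/(25191 - u) = 1/(25191 - 1*4) = 1/(25191 - 4) = 1/25187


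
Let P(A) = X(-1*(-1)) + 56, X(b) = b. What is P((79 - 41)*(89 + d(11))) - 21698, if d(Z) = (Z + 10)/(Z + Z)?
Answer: -21641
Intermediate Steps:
d(Z) = (10 + Z)/(2*Z) (d(Z) = (10 + Z)/((2*Z)) = (10 + Z)*(1/(2*Z)) = (10 + Z)/(2*Z))
P(A) = 57 (P(A) = -1*(-1) + 56 = 1 + 56 = 57)
P((79 - 41)*(89 + d(11))) - 21698 = 57 - 21698 = -21641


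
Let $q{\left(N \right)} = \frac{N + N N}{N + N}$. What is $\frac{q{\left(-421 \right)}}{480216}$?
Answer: $- \frac{35}{80036} \approx -0.0004373$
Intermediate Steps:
$q{\left(N \right)} = \frac{N + N^{2}}{2 N}$
$\frac{q{\left(-421 \right)}}{480216} = \frac{\frac{1}{2} + \frac{1}{2} \left(-421\right)}{480216} = \left(\frac{1}{2} - \frac{421}{2}\right) \frac{1}{480216} = \left(-210\right) \frac{1}{480216} = - \frac{35}{80036}$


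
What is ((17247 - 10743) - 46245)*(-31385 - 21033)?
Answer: 2083143738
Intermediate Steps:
((17247 - 10743) - 46245)*(-31385 - 21033) = (6504 - 46245)*(-52418) = -39741*(-52418) = 2083143738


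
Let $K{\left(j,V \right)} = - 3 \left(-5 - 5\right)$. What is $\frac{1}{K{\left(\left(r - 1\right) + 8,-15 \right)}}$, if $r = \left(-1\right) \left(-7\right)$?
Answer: $\frac{1}{30} \approx 0.033333$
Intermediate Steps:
$r = 7$
$K{\left(j,V \right)} = 30$ ($K{\left(j,V \right)} = \left(-3\right) \left(-10\right) = 30$)
$\frac{1}{K{\left(\left(r - 1\right) + 8,-15 \right)}} = \frac{1}{30}$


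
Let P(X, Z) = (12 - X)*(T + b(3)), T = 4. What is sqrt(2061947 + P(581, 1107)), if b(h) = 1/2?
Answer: sqrt(8237546)/2 ≈ 1435.1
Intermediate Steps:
b(h) = 1/2
P(X, Z) = 54 - 9*X/2 (P(X, Z) = (12 - X)*(4 + 1/2) = (12 - X)*(9/2) = 54 - 9*X/2)
sqrt(2061947 + P(581, 1107)) = sqrt(2061947 + (54 - 9/2*581)) = sqrt(2061947 + (54 - 5229/2)) = sqrt(2061947 - 5121/2) = sqrt(4118773/2) = sqrt(8237546)/2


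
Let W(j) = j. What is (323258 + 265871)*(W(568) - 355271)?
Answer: -208965823687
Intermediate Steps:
(323258 + 265871)*(W(568) - 355271) = (323258 + 265871)*(568 - 355271) = 589129*(-354703) = -208965823687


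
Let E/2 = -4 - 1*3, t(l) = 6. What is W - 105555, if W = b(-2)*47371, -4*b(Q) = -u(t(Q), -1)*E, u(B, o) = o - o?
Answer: -105555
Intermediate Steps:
E = -14 (E = 2*(-4 - 1*3) = 2*(-4 - 3) = 2*(-7) = -14)
u(B, o) = 0
b(Q) = 0 (b(Q) = -(-1)*0*(-14)/4 = -(-1)*0/4 = -¼*0 = 0)
W = 0 (W = 0*47371 = 0)
W - 105555 = 0 - 105555 = -105555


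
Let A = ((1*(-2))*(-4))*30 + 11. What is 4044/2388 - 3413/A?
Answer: -594600/49949 ≈ -11.904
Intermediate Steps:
A = 251 (A = -2*(-4)*30 + 11 = 8*30 + 11 = 240 + 11 = 251)
4044/2388 - 3413/A = 4044/2388 - 3413/251 = 4044*(1/2388) - 3413*1/251 = 337/199 - 3413/251 = -594600/49949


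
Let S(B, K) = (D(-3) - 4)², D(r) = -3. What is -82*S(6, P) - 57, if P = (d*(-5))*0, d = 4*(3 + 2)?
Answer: -4075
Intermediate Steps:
d = 20 (d = 4*5 = 20)
P = 0 (P = (20*(-5))*0 = -100*0 = 0)
S(B, K) = 49 (S(B, K) = (-3 - 4)² = (-7)² = 49)
-82*S(6, P) - 57 = -82*49 - 57 = -4018 - 57 = -4075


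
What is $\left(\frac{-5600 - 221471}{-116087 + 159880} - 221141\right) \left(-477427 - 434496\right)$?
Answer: $\frac{8831659535781932}{43793} \approx 2.0167 \cdot 10^{11}$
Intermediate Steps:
$\left(\frac{-5600 - 221471}{-116087 + 159880} - 221141\right) \left(-477427 - 434496\right) = \left(- \frac{227071}{43793} - 221141\right) \left(-911923\right) = \left(- \frac{9684654884}{43793}\right) \left(-911923\right) = \frac{8831659535781932}{43793}$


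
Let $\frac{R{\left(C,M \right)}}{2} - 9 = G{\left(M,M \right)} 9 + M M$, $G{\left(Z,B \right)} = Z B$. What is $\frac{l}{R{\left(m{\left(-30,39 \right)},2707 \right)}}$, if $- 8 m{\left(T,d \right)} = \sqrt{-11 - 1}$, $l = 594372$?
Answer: $\frac{297186}{73278499} \approx 0.0040556$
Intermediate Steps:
$G{\left(Z,B \right)} = B Z$
$m{\left(T,d \right)} = - \frac{i \sqrt{3}}{4}$ ($m{\left(T,d \right)} = - \frac{\sqrt{-11 - 1}}{8} = - \frac{\sqrt{-12}}{8} = - \frac{2 i \sqrt{3}}{8} = - \frac{i \sqrt{3}}{4}$)
$R{\left(C,M \right)} = 18 + 20 M^{2}$ ($R{\left(C,M \right)} = 18 + 2 \left(M M 9 + M M\right) = 18 + 2 \left(M^{2} \cdot 9 + M^{2}\right) = 18 + 2 \left(9 M^{2} + M^{2}\right) = 18 + 2 \cdot 10 M^{2} = 18 + 20 M^{2}$)
$\frac{l}{R{\left(m{\left(-30,39 \right)},2707 \right)}} = \frac{594372}{18 + 20 \cdot 2707^{2}} = \frac{594372}{18 + 20 \cdot 7327849} = \frac{594372}{18 + 146556980} = \frac{594372}{146556998} = 594372 \cdot \frac{1}{146556998} = \frac{297186}{73278499}$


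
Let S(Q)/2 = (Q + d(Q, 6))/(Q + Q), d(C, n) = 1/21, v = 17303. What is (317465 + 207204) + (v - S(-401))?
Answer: 4563937792/8421 ≈ 5.4197e+5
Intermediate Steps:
d(C, n) = 1/21
S(Q) = (1/21 + Q)/Q (S(Q) = 2*((Q + 1/21)/(Q + Q)) = 2*((1/21 + Q)/((2*Q))) = 2*((1/21 + Q)*(1/(2*Q))) = 2*((1/21 + Q)/(2*Q)) = (1/21 + Q)/Q)
(317465 + 207204) + (v - S(-401)) = (317465 + 207204) + (17303 - (1/21 - 401)/(-401)) = 524669 + (17303 - (-1)*(-8420)/(401*21)) = 524669 + (17303 - 1*8420/8421) = 524669 + (17303 - 8420/8421) = 524669 + 145700143/8421 = 4563937792/8421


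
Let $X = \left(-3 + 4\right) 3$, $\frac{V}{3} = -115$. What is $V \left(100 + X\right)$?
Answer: $-35535$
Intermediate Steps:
$V = -345$ ($V = 3 \left(-115\right) = -345$)
$X = 3$ ($X = 1 \cdot 3 = 3$)
$V \left(100 + X\right) = - 345 \left(100 + 3\right) = \left(-345\right) 103 = -35535$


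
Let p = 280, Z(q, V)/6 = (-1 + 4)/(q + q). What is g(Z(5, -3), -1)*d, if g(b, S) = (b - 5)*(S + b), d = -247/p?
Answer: 1976/875 ≈ 2.2583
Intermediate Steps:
Z(q, V) = 9/q (Z(q, V) = 6*((-1 + 4)/(q + q)) = 6*(3/((2*q))) = 6*(3*(1/(2*q))) = 6*(3/(2*q)) = 9/q)
d = -247/280 ≈ -0.88214
g(b, S) = (-5 + b)*(S + b)
g(Z(5, -3), -1)*d = ((9/5)**2 - 5*(-1) - 45/5 - 9/5)*(-247/280) = ((9*(1/5))**2 + 5 - 45/5 - 9/5)*(-247/280) = ((9/5)**2 + 5 - 5*9/5 - 1*9/5)*(-247/280) = (81/25 + 5 - 9 - 9/5)*(-247/280) = -64/25*(-247/280) = 1976/875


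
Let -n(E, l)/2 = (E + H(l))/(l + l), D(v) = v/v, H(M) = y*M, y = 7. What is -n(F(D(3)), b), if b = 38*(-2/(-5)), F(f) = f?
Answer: 537/76 ≈ 7.0658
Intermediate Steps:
H(M) = 7*M
D(v) = 1
b = 76/5 (b = 38*(-2*(-1/5)) = 38*(2/5) = 76/5 ≈ 15.200)
n(E, l) = -(E + 7*l)/l (n(E, l) = -2*(E + 7*l)/(l + l) = -2*(E + 7*l)/(2*l) = -2*(E + 7*l)*1/(2*l) = -(E + 7*l)/l)
-n(F(D(3)), b) = -(-7 - 1*1/76/5) = -(-7 - 1*1*5/76) = -(-7 - 5/76) = -1*(-537/76) = 537/76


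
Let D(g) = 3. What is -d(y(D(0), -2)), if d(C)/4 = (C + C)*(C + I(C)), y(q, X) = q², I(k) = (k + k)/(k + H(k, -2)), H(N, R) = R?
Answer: -5832/7 ≈ -833.14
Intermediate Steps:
I(k) = 2*k/(-2 + k) (I(k) = (k + k)/(k - 2) = (2*k)/(-2 + k) = 2*k/(-2 + k))
d(C) = 8*C*(C + 2*C/(-2 + C)) (d(C) = 4*((C + C)*(C + 2*C/(-2 + C))) = 4*((2*C)*(C + 2*C/(-2 + C))) = 4*(2*C*(C + 2*C/(-2 + C))) = 8*C*(C + 2*C/(-2 + C)))
-d(y(D(0), -2)) = -8*(3²)³/(-2 + 3²) = -8*9³/(-2 + 9) = -8*729/7 = -1*5832/7 = -5832/7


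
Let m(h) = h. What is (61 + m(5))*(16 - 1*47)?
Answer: -2046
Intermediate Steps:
(61 + m(5))*(16 - 1*47) = (61 + 5)*(16 - 1*47) = 66*(16 - 47) = 66*(-31) = -2046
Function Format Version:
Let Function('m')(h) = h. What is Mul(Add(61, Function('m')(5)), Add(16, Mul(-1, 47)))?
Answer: -2046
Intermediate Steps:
Mul(Add(61, Function('m')(5)), Add(16, Mul(-1, 47))) = Mul(Add(61, 5), Add(16, Mul(-1, 47))) = Mul(66, Add(16, -47)) = Mul(66, -31) = -2046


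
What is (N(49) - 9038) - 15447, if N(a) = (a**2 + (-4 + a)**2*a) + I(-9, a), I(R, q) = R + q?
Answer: 77181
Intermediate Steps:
N(a) = -9 + a + a**2 + a*(-4 + a)**2 (N(a) = (a**2 + (-4 + a)**2*a) + (-9 + a) = (a**2 + a*(-4 + a)**2) + (-9 + a) = -9 + a + a**2 + a*(-4 + a)**2)
(N(49) - 9038) - 15447 = ((-9 + 49 + 49**2 + 49*(-4 + 49)**2) - 9038) - 15447 = ((-9 + 49 + 2401 + 49*45**2) - 9038) - 15447 = ((-9 + 49 + 2401 + 49*2025) - 9038) - 15447 = ((-9 + 49 + 2401 + 99225) - 9038) - 15447 = (101666 - 9038) - 15447 = 92628 - 15447 = 77181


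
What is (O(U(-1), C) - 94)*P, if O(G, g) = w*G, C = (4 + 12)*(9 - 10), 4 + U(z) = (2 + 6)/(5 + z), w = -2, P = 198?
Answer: -17820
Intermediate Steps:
U(z) = -4 + 8/(5 + z) (U(z) = -4 + (2 + 6)/(5 + z) = -4 + 8/(5 + z))
C = -16 (C = 16*(-1) = -16)
O(G, g) = -2*G
(O(U(-1), C) - 94)*P = (-8*(-3 - 1*(-1))/(5 - 1) - 94)*198 = (-8*(-3 + 1)/4 - 94)*198 = (-8*(-2)/4 - 94)*198 = (-2*(-2) - 94)*198 = (4 - 94)*198 = -90*198 = -17820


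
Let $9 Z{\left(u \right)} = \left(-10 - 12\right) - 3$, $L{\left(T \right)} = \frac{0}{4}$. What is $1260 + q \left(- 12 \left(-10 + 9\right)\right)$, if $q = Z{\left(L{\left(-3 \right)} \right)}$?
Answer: $\frac{3680}{3} \approx 1226.7$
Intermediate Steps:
$L{\left(T \right)} = 0$ ($L{\left(T \right)} = 0 \cdot \frac{1}{4} = 0$)
$Z{\left(u \right)} = - \frac{25}{9}$ ($Z{\left(u \right)} = \frac{\left(-10 - 12\right) - 3}{9} = \frac{-22 - 3}{9} = \frac{1}{9} \left(-25\right) = - \frac{25}{9}$)
$q = - \frac{25}{9} \approx -2.7778$
$1260 + q \left(- 12 \left(-10 + 9\right)\right) = 1260 - \frac{25 \left(- 12 \left(-10 + 9\right)\right)}{9} = 1260 - \frac{25 \left(\left(-12\right) \left(-1\right)\right)}{9} = 1260 - \frac{100}{3} = \frac{3680}{3}$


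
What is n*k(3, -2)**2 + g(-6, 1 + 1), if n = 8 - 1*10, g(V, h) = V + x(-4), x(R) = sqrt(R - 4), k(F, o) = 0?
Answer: -6 + 2*I*sqrt(2) ≈ -6.0 + 2.8284*I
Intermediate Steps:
x(R) = sqrt(-4 + R)
g(V, h) = V + 2*I*sqrt(2) (g(V, h) = V + sqrt(-4 - 4) = V + sqrt(-8) = V + 2*I*sqrt(2))
n = -2 (n = 8 - 10 = -2)
n*k(3, -2)**2 + g(-6, 1 + 1) = -2*0**2 + (-6 + 2*I*sqrt(2)) = -2*0 + (-6 + 2*I*sqrt(2)) = 0 + (-6 + 2*I*sqrt(2)) = -6 + 2*I*sqrt(2)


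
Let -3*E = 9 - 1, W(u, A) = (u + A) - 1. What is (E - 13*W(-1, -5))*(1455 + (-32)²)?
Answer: 656935/3 ≈ 2.1898e+5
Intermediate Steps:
W(u, A) = -1 + A + u (W(u, A) = (A + u) - 1 = -1 + A + u)
E = -8/3 (E = -(9 - 1)/3 = -⅓*8 = -8/3 ≈ -2.6667)
(E - 13*W(-1, -5))*(1455 + (-32)²) = (-8/3 - 13*(-1 - 5 - 1))*(1455 + (-32)²) = (-8/3 - 13*(-7))*(1455 + 1024) = (-8/3 + 91)*2479 = (265/3)*2479 = 656935/3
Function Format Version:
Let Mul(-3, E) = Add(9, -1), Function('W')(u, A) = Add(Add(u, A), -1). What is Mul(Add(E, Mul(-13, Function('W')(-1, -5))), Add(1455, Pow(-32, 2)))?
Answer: Rational(656935, 3) ≈ 2.1898e+5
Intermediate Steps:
Function('W')(u, A) = Add(-1, A, u) (Function('W')(u, A) = Add(Add(A, u), -1) = Add(-1, A, u))
E = Rational(-8, 3) (E = Mul(Rational(-1, 3), Add(9, -1)) = Mul(Rational(-1, 3), 8) = Rational(-8, 3) ≈ -2.6667)
Mul(Add(E, Mul(-13, Function('W')(-1, -5))), Add(1455, Pow(-32, 2))) = Mul(Add(Rational(-8, 3), Mul(-13, Add(-1, -5, -1))), Add(1455, Pow(-32, 2))) = Mul(Add(Rational(-8, 3), Mul(-13, -7)), Add(1455, 1024)) = Mul(Add(Rational(-8, 3), 91), 2479) = Mul(Rational(265, 3), 2479) = Rational(656935, 3)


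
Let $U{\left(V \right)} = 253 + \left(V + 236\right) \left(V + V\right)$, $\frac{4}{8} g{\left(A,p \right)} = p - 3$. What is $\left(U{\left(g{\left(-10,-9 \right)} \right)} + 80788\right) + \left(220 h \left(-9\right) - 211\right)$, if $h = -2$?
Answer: $74614$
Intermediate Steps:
$g{\left(A,p \right)} = -6 + 2 p$ ($g{\left(A,p \right)} = 2 \left(p - 3\right) = 2 \left(-3 + p\right) = -6 + 2 p$)
$U{\left(V \right)} = 253 + 2 V \left(236 + V\right)$ ($U{\left(V \right)} = 253 + \left(236 + V\right) 2 V = 253 + 2 V \left(236 + V\right)$)
$\left(U{\left(g{\left(-10,-9 \right)} \right)} + 80788\right) + \left(220 h \left(-9\right) - 211\right) = \left(\left(253 + 2 \left(-6 + 2 \left(-9\right)\right)^{2} + 472 \left(-6 + 2 \left(-9\right)\right)\right) + 80788\right) - \left(211 - 220 \left(\left(-2\right) \left(-9\right)\right)\right) = \left(\left(253 + 2 \left(-6 - 18\right)^{2} + 472 \left(-6 - 18\right)\right) + 80788\right) + \left(220 \cdot 18 - 211\right) = \left(\left(253 + 2 \left(-24\right)^{2} + 472 \left(-24\right)\right) + 80788\right) + \left(3960 - 211\right) = \left(\left(253 + 2 \cdot 576 - 11328\right) + 80788\right) + 3749 = \left(\left(253 + 1152 - 11328\right) + 80788\right) + 3749 = \left(-9923 + 80788\right) + 3749 = 70865 + 3749 = 74614$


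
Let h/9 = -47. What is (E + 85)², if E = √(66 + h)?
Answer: (85 + I*√357)² ≈ 6868.0 + 3212.1*I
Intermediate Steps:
h = -423 (h = 9*(-47) = -423)
E = I*√357 (E = √(66 - 423) = √(-357) = I*√357 ≈ 18.894*I)
(E + 85)² = (I*√357 + 85)² = (85 + I*√357)²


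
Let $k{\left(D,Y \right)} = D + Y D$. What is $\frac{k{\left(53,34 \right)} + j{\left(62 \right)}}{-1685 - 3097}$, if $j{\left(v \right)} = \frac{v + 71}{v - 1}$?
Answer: $- \frac{56644}{145851} \approx -0.38837$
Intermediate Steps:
$j{\left(v \right)} = \frac{71 + v}{-1 + v}$
$k{\left(D,Y \right)} = D + D Y$
$\frac{k{\left(53,34 \right)} + j{\left(62 \right)}}{-1685 - 3097} = \frac{53 \left(1 + 34\right) + \frac{71 + 62}{-1 + 62}}{-1685 - 3097} = \frac{53 \cdot 35 + \frac{1}{61} \cdot 133}{-4782} = \left(1855 + \frac{1}{61} \cdot 133\right) \left(- \frac{1}{4782}\right) = \left(1855 + \frac{133}{61}\right) \left(- \frac{1}{4782}\right) = \frac{113288}{61} \left(- \frac{1}{4782}\right) = - \frac{56644}{145851}$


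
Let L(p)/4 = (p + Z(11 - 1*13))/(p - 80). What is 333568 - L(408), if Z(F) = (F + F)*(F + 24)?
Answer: 13676128/41 ≈ 3.3356e+5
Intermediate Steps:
Z(F) = 2*F*(24 + F) (Z(F) = (2*F)*(24 + F) = 2*F*(24 + F))
L(p) = 4*(-88 + p)/(-80 + p) (L(p) = 4*((p + 2*(11 - 1*13)*(24 + (11 - 1*13)))/(p - 80)) = 4*((p + 2*(11 - 13)*(24 + (11 - 13)))/(-80 + p)) = 4*((p + 2*(-2)*(24 - 2))/(-80 + p)) = 4*((p + 2*(-2)*22)/(-80 + p)) = 4*((p - 88)/(-80 + p)) = 4*((-88 + p)/(-80 + p)) = 4*(-88 + p)/(-80 + p))
333568 - L(408) = 333568 - 4*(-88 + 408)/(-80 + 408) = 333568 - 4*320/328 = 333568 - 1*160/41 = 333568 - 160/41 = 13676128/41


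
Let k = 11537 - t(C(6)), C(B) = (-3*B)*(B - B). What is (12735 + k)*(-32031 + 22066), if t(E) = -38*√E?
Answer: -241870480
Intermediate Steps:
C(B) = 0 (C(B) = -3*B*0 = 0)
k = 11537 (k = 11537 - (-38)*√0 = 11537 - (-38)*0 = 11537 - 1*0 = 11537 + 0 = 11537)
(12735 + k)*(-32031 + 22066) = (12735 + 11537)*(-32031 + 22066) = 24272*(-9965) = -241870480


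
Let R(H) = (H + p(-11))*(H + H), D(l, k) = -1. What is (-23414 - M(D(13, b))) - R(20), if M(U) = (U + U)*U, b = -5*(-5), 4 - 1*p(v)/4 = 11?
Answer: -23096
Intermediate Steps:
p(v) = -28 (p(v) = 16 - 4*11 = 16 - 44 = -28)
b = 25
R(H) = 2*H*(-28 + H) (R(H) = (H - 28)*(H + H) = (-28 + H)*(2*H) = 2*H*(-28 + H))
M(U) = 2*U**2 (M(U) = (2*U)*U = 2*U**2)
(-23414 - M(D(13, b))) - R(20) = (-23414 - 2*(-1)**2) - 2*20*(-28 + 20) = (-23414 - 2) - 2*20*(-8) = (-23414 - 1*2) - 1*(-320) = (-23414 - 2) + 320 = -23416 + 320 = -23096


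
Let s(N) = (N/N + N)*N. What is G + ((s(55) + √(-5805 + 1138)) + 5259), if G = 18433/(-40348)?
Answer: 336443539/40348 + I*√4667 ≈ 8338.5 + 68.315*I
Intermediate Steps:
G = -18433/40348 (G = 18433*(-1/40348) = -18433/40348 ≈ -0.45685)
s(N) = N*(1 + N) (s(N) = (1 + N)*N = N*(1 + N))
G + ((s(55) + √(-5805 + 1138)) + 5259) = -18433/40348 + ((55*(1 + 55) + √(-5805 + 1138)) + 5259) = -18433/40348 + ((55*56 + √(-4667)) + 5259) = -18433/40348 + ((3080 + I*√4667) + 5259) = -18433/40348 + (8339 + I*√4667) = 336443539/40348 + I*√4667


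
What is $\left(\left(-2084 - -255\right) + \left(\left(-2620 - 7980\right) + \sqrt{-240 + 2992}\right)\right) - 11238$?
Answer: $-23667 + 8 \sqrt{43} \approx -23615.0$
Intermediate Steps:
$\left(\left(-2084 - -255\right) + \left(\left(-2620 - 7980\right) + \sqrt{-240 + 2992}\right)\right) - 11238 = \left(\left(-2084 + 255\right) - \left(10600 - \sqrt{2752}\right)\right) - 11238 = \left(-1829 - \left(10600 - 8 \sqrt{43}\right)\right) - 11238 = \left(-12429 + 8 \sqrt{43}\right) - 11238 = -23667 + 8 \sqrt{43}$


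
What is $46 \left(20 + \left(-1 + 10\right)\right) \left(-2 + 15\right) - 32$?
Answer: $17310$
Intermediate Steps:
$46 \left(20 + \left(-1 + 10\right)\right) \left(-2 + 15\right) - 32 = 46 \left(20 + 9\right) 13 - 32 = 46 \cdot 29 \cdot 13 - 32 = 46 \cdot 377 - 32 = 17342 - 32 = 17310$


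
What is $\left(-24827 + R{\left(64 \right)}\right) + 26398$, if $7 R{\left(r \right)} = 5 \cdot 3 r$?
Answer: $\frac{11957}{7} \approx 1708.1$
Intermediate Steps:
$R{\left(r \right)} = \frac{15 r}{7}$ ($R{\left(r \right)} = \frac{5 \cdot 3 r}{7} = \frac{15 r}{7}$)
$\left(-24827 + R{\left(64 \right)}\right) + 26398 = \left(-24827 + \frac{15}{7} \cdot 64\right) + 26398 = \left(-24827 + \frac{960}{7}\right) + 26398 = - \frac{172829}{7} + 26398 = \frac{11957}{7}$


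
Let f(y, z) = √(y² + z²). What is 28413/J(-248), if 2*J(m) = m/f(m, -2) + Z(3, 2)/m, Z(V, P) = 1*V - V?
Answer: -28413*√15377/62 ≈ -56828.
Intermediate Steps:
Z(V, P) = 0 (Z(V, P) = V - V = 0)
J(m) = m/(2*√(4 + m²)) (J(m) = (m/(√(m² + (-2)²)) + 0/m)/2 = (m/(√(m² + 4)) + 0)/2 = (m/(√(4 + m²)) + 0)/2 = (m/√(4 + m²) + 0)/2 = (m/√(4 + m²))/2 = m/(2*√(4 + m²)))
28413/J(-248) = 28413/(((½)*(-248)/√(4 + (-248)²))) = 28413/(((½)*(-248)/√(4 + 61504))) = 28413/(((½)*(-248)/√61508)) = 28413/(((½)*(-248)*(√15377/30754))) = 28413/((-62*√15377/15377)) = 28413*(-√15377/62) = -28413*√15377/62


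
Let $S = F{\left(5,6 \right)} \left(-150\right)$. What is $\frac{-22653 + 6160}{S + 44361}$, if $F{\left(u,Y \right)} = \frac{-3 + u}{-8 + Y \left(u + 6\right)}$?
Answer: $- \frac{478297}{1286319} \approx -0.37183$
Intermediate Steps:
$F{\left(u,Y \right)} = \frac{-3 + u}{-8 + Y \left(6 + u\right)}$
$S = - \frac{150}{29}$ ($S = \frac{-3 + 5}{-8 + 6 \cdot 6 + 6 \cdot 5} \left(-150\right) = \frac{1}{-8 + 36 + 30} \cdot 2 \left(-150\right) = \frac{1}{58} \cdot 2 \left(-150\right) = \frac{1}{29} \left(-150\right) = - \frac{150}{29} \approx -5.1724$)
$\frac{-22653 + 6160}{S + 44361} = \frac{-22653 + 6160}{- \frac{150}{29} + 44361} = - \frac{16493}{\frac{1286319}{29}} = \left(-16493\right) \frac{29}{1286319} = - \frac{478297}{1286319}$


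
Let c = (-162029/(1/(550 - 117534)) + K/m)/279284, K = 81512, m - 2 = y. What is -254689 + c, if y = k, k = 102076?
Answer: -665749680955676/3563594019 ≈ -1.8682e+5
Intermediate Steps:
y = 102076
m = 102078 (m = 2 + 102076 = 102078)
c = 241858516149415/3563594019 (c = (-162029/(1/(550 - 117534)) + 81512/102078)/279284 = (-162029/(1/(-116984)) + 81512*(1/102078))*(1/279284) = (-162029/(-1/116984) + 40756/51039)*(1/279284) = (-162029*(-116984) + 40756/51039)*(1/279284) = (18954800536 + 40756/51039)*(1/279284) = (967434064597660/51039)*(1/279284) = 241858516149415/3563594019 ≈ 67869.)
-254689 + c = -254689 + 241858516149415/3563594019 = -665749680955676/3563594019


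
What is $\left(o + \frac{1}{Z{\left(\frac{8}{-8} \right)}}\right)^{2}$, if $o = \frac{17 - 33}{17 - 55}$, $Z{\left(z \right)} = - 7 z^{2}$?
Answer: $\frac{1369}{17689} \approx 0.077393$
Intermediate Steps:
$o = \frac{8}{19}$ ($o = - \frac{16}{-38} = \left(-16\right) \left(- \frac{1}{38}\right) = \frac{8}{19} \approx 0.42105$)
$\left(o + \frac{1}{Z{\left(\frac{8}{-8} \right)}}\right)^{2} = \left(\frac{8}{19} + \frac{1}{\left(-7\right) \left(\frac{8}{-8}\right)^{2}}\right)^{2} = \left(\frac{8}{19} + \frac{1}{\left(-7\right) \left(8 \left(- \frac{1}{8}\right)\right)^{2}}\right)^{2} = \left(\frac{8}{19} + \frac{1}{\left(-7\right) \left(-1\right)^{2}}\right)^{2} = \left(\frac{8}{19} + \frac{1}{\left(-7\right) 1}\right)^{2} = \left(\frac{8}{19} + \frac{1}{-7}\right)^{2} = \left(\frac{8}{19} - \frac{1}{7}\right)^{2} = \left(\frac{37}{133}\right)^{2} = \frac{1369}{17689}$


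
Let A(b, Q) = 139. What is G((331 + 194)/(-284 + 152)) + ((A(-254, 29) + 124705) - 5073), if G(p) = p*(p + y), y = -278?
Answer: 234047881/1936 ≈ 1.2089e+5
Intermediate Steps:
G(p) = p*(-278 + p) (G(p) = p*(p - 278) = p*(-278 + p))
G((331 + 194)/(-284 + 152)) + ((A(-254, 29) + 124705) - 5073) = ((331 + 194)/(-284 + 152))*(-278 + (331 + 194)/(-284 + 152)) + ((139 + 124705) - 5073) = (525/(-132))*(-278 + 525/(-132)) + (124844 - 5073) = (525*(-1/132))*(-278 + 525*(-1/132)) + 119771 = -175*(-278 - 175/44)/44 + 119771 = -175/44*(-12407/44) + 119771 = 2171225/1936 + 119771 = 234047881/1936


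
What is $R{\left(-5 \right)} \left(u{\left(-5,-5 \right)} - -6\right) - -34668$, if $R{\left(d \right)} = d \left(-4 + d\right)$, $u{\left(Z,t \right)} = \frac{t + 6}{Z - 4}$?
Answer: $34933$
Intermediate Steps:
$u{\left(Z,t \right)} = \frac{6 + t}{-4 + Z}$
$R{\left(-5 \right)} \left(u{\left(-5,-5 \right)} - -6\right) - -34668 = - 5 \left(-4 - 5\right) \left(\frac{6 - 5}{-4 - 5} - -6\right) - -34668 = \left(-5\right) \left(-9\right) \left(\frac{1}{-9} \cdot 1 + 6\right) + 34668 = 45 \left(\left(- \frac{1}{9}\right) 1 + 6\right) + 34668 = 45 \left(- \frac{1}{9} + 6\right) + 34668 = 45 \cdot \frac{53}{9} + 34668 = 265 + 34668 = 34933$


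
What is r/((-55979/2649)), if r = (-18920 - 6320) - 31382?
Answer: 149991678/55979 ≈ 2679.4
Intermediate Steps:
r = -56622 (r = -25240 - 31382 = -56622)
r/((-55979/2649)) = -56622/((-55979/2649)) = -56622/((-55979*1/2649)) = -56622/(-55979/2649) = -56622*(-2649/55979) = 149991678/55979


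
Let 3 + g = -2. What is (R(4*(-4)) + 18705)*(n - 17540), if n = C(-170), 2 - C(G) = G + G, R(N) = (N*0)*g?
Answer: -321688590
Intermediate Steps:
g = -5 (g = -3 - 2 = -5)
R(N) = 0 (R(N) = (N*0)*(-5) = 0*(-5) = 0)
C(G) = 2 - 2*G (C(G) = 2 - (G + G) = 2 - 2*G)
n = 342 (n = 2 - 2*(-170) = 2 + 340 = 342)
(R(4*(-4)) + 18705)*(n - 17540) = (0 + 18705)*(342 - 17540) = 18705*(-17198) = -321688590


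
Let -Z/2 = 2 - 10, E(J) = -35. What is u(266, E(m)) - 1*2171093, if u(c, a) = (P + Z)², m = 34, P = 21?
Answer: -2169724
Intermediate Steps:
Z = 16 (Z = -2*(2 - 10) = -2*(-8) = 16)
u(c, a) = 1369 (u(c, a) = (21 + 16)² = 37² = 1369)
u(266, E(m)) - 1*2171093 = 1369 - 1*2171093 = 1369 - 2171093 = -2169724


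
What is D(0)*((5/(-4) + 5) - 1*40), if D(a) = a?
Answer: 0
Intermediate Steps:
D(0)*((5/(-4) + 5) - 1*40) = 0*((5/(-4) + 5) - 1*40) = 0*((-¼*5 + 5) - 40) = 0*((-5/4 + 5) - 40) = 0*(15/4 - 40) = 0*(-145/4) = 0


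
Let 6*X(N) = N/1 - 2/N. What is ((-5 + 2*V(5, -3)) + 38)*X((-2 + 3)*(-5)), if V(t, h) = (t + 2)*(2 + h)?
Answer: -437/30 ≈ -14.567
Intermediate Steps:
V(t, h) = (2 + h)*(2 + t) (V(t, h) = (2 + t)*(2 + h) = (2 + h)*(2 + t))
X(N) = -1/(3*N) + N/6 (X(N) = (N/1 - 2/N)/6 = (N*1 - 2/N)/6 = (N - 2/N)/6 = -1/(3*N) + N/6)
((-5 + 2*V(5, -3)) + 38)*X((-2 + 3)*(-5)) = ((-5 + 2*(4 + 2*(-3) + 2*5 - 3*5)) + 38)*((-2 + ((-2 + 3)*(-5))²)/(6*(((-2 + 3)*(-5))))) = ((-5 + 2*(4 - 6 + 10 - 15)) + 38)*((-2 + (1*(-5))²)/(6*((1*(-5))))) = ((-5 + 2*(-7)) + 38)*((⅙)*(-2 + (-5)²)/(-5)) = ((-5 - 14) + 38)*((⅙)*(-⅕)*(-2 + 25)) = (-19 + 38)*((⅙)*(-⅕)*23) = 19*(-23/30) = -437/30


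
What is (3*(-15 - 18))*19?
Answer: -1881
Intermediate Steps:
(3*(-15 - 18))*19 = (3*(-33))*19 = -99*19 = -1881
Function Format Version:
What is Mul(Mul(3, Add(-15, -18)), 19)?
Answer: -1881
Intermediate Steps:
Mul(Mul(3, Add(-15, -18)), 19) = Mul(Mul(3, -33), 19) = Mul(-99, 19) = -1881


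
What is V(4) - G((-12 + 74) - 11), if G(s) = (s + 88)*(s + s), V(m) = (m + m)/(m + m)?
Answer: -14177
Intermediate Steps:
V(m) = 1 (V(m) = (2*m)/((2*m)) = (2*m)*(1/(2*m)) = 1)
G(s) = 2*s*(88 + s) (G(s) = (88 + s)*(2*s) = 2*s*(88 + s))
V(4) - G((-12 + 74) - 11) = 1 - 2*((-12 + 74) - 11)*(88 + ((-12 + 74) - 11)) = 1 - 2*(62 - 11)*(88 + (62 - 11)) = 1 - 2*51*(88 + 51) = 1 - 2*51*139 = 1 - 1*14178 = 1 - 14178 = -14177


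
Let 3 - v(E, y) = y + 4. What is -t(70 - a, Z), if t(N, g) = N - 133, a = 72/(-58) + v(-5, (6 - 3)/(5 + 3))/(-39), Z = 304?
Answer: 559111/9048 ≈ 61.794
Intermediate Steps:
v(E, y) = -1 - y (v(E, y) = 3 - (y + 4) = 3 - (4 + y) = 3 + (-4 - y) = -1 - y)
a = -10913/9048 (a = 72/(-58) + (-1 - (6 - 3)/(5 + 3))/(-39) = 72*(-1/58) + (-1 - 3/8)*(-1/39) = -36/29 + (-1 - 3/8)*(-1/39) = -36/29 - 11/8*(-1/39) = -36/29 + 11/312 = -10913/9048 ≈ -1.2061)
t(N, g) = -133 + N
-t(70 - a, Z) = -(-133 + (70 - 1*(-10913/9048))) = -(-133 + (70 + 10913/9048)) = -(-133 + 644273/9048) = -1*(-559111/9048) = 559111/9048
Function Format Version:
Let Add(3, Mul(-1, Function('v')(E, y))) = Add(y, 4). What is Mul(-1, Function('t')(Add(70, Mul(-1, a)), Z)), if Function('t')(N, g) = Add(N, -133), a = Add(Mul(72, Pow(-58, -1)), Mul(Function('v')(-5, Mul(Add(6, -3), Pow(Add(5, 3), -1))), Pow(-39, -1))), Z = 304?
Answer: Rational(559111, 9048) ≈ 61.794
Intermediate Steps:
Function('v')(E, y) = Add(-1, Mul(-1, y)) (Function('v')(E, y) = Add(3, Mul(-1, Add(y, 4))) = Add(3, Mul(-1, Add(4, y))) = Add(3, Add(-4, Mul(-1, y))) = Add(-1, Mul(-1, y)))
a = Rational(-10913, 9048) (a = Add(Mul(72, Pow(-58, -1)), Mul(Add(-1, Mul(-1, Mul(Add(6, -3), Pow(Add(5, 3), -1)))), Pow(-39, -1))) = Add(Mul(72, Rational(-1, 58)), Mul(Add(-1, Mul(-1, Mul(3, Pow(8, -1)))), Rational(-1, 39))) = Add(Rational(-36, 29), Mul(Add(-1, Mul(-1, Mul(3, Rational(1, 8)))), Rational(-1, 39))) = Add(Rational(-36, 29), Mul(Add(-1, Mul(-1, Rational(3, 8))), Rational(-1, 39))) = Add(Rational(-36, 29), Mul(Add(-1, Rational(-3, 8)), Rational(-1, 39))) = Add(Rational(-36, 29), Mul(Rational(-11, 8), Rational(-1, 39))) = Add(Rational(-36, 29), Rational(11, 312)) = Rational(-10913, 9048) ≈ -1.2061)
Function('t')(N, g) = Add(-133, N)
Mul(-1, Function('t')(Add(70, Mul(-1, a)), Z)) = Mul(-1, Add(-133, Add(70, Mul(-1, Rational(-10913, 9048))))) = Mul(-1, Add(-133, Add(70, Rational(10913, 9048)))) = Mul(-1, Add(-133, Rational(644273, 9048))) = Mul(-1, Rational(-559111, 9048)) = Rational(559111, 9048)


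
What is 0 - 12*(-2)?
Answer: 24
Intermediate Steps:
0 - 12*(-2) = 0 + 24 = 24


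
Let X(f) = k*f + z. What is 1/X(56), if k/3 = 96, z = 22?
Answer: 1/16150 ≈ 6.1919e-5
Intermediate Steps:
k = 288 (k = 3*96 = 288)
X(f) = 22 + 288*f (X(f) = 288*f + 22 = 22 + 288*f)
1/X(56) = 1/(22 + 288*56) = 1/(22 + 16128) = 1/16150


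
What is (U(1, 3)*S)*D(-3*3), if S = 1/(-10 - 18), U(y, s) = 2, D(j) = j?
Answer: 9/14 ≈ 0.64286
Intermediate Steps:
S = -1/28 (S = 1/(-28) = -1/28 ≈ -0.035714)
(U(1, 3)*S)*D(-3*3) = (2*(-1/28))*(-3*3) = -1/14*(-9) = 9/14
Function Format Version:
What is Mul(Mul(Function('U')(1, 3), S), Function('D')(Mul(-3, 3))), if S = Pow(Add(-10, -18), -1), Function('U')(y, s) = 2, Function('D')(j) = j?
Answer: Rational(9, 14) ≈ 0.64286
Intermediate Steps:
S = Rational(-1, 28) (S = Pow(-28, -1) = Rational(-1, 28) ≈ -0.035714)
Mul(Mul(Function('U')(1, 3), S), Function('D')(Mul(-3, 3))) = Mul(Mul(2, Rational(-1, 28)), Mul(-3, 3)) = Mul(Rational(-1, 14), -9) = Rational(9, 14)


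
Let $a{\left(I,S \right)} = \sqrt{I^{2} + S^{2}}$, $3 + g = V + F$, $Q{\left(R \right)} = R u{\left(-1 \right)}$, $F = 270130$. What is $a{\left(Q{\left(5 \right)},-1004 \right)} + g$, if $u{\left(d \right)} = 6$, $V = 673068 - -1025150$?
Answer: $1968345 + 2 \sqrt{252229} \approx 1.9694 \cdot 10^{6}$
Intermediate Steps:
$V = 1698218$ ($V = 673068 + 1025150 = 1698218$)
$Q{\left(R \right)} = 6 R$ ($Q{\left(R \right)} = R 6 = 6 R$)
$g = 1968345$ ($g = -3 + \left(1698218 + 270130\right) = -3 + 1968348 = 1968345$)
$a{\left(Q{\left(5 \right)},-1004 \right)} + g = \sqrt{\left(6 \cdot 5\right)^{2} + \left(-1004\right)^{2}} + 1968345 = \sqrt{30^{2} + 1008016} + 1968345 = \sqrt{900 + 1008016} + 1968345 = \sqrt{1008916} + 1968345 = 2 \sqrt{252229} + 1968345 = 1968345 + 2 \sqrt{252229}$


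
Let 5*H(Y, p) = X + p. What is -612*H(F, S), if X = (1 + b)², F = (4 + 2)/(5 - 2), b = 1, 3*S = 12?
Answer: -4896/5 ≈ -979.20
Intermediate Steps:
S = 4 (S = (⅓)*12 = 4)
F = 2 (F = 6/3 = 6*(⅓) = 2)
X = 4 (X = (1 + 1)² = 2² = 4)
H(Y, p) = ⅘ + p/5 (H(Y, p) = (4 + p)/5 = ⅘ + p/5)
-612*H(F, S) = -612*(⅘ + (⅕)*4) = -612*(⅘ + ⅘) = -612*8/5 = -4896/5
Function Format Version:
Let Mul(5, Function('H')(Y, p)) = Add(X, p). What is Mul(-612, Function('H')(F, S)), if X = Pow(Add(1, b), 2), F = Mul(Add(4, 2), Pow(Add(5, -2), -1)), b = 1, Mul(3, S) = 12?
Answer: Rational(-4896, 5) ≈ -979.20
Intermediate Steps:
S = 4 (S = Mul(Rational(1, 3), 12) = 4)
F = 2 (F = Mul(6, Pow(3, -1)) = Mul(6, Rational(1, 3)) = 2)
X = 4 (X = Pow(Add(1, 1), 2) = Pow(2, 2) = 4)
Function('H')(Y, p) = Add(Rational(4, 5), Mul(Rational(1, 5), p)) (Function('H')(Y, p) = Mul(Rational(1, 5), Add(4, p)) = Add(Rational(4, 5), Mul(Rational(1, 5), p)))
Mul(-612, Function('H')(F, S)) = Mul(-612, Add(Rational(4, 5), Mul(Rational(1, 5), 4))) = Mul(-612, Add(Rational(4, 5), Rational(4, 5))) = Mul(-612, Rational(8, 5)) = Rational(-4896, 5)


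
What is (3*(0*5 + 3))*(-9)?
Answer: -81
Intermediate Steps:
(3*(0*5 + 3))*(-9) = (3*(0 + 3))*(-9) = (3*3)*(-9) = 9*(-9) = -81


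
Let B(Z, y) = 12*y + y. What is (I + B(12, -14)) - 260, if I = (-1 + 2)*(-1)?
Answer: -443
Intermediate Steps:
B(Z, y) = 13*y
I = -1 (I = 1*(-1) = -1)
(I + B(12, -14)) - 260 = (-1 + 13*(-14)) - 260 = (-1 - 182) - 260 = -183 - 260 = -443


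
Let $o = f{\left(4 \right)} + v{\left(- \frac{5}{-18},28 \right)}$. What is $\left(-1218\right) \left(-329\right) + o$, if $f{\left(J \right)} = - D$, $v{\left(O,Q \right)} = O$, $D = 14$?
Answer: $\frac{7212749}{18} \approx 4.0071 \cdot 10^{5}$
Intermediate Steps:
$f{\left(J \right)} = -14$ ($f{\left(J \right)} = \left(-1\right) 14 = -14$)
$o = - \frac{247}{18}$ ($o = -14 - \frac{5}{-18} = -14 - - \frac{5}{18} = -14 + \frac{5}{18} = - \frac{247}{18} \approx -13.722$)
$\left(-1218\right) \left(-329\right) + o = \left(-1218\right) \left(-329\right) - \frac{247}{18} = 400722 - \frac{247}{18} = \frac{7212749}{18}$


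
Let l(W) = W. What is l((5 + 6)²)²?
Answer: 14641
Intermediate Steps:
l((5 + 6)²)² = ((5 + 6)²)² = (11²)² = 121² = 14641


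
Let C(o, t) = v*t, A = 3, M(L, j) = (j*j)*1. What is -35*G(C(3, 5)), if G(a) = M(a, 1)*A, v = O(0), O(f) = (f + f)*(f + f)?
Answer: -105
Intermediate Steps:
O(f) = 4*f² (O(f) = (2*f)*(2*f) = 4*f²)
v = 0 (v = 4*0² = 4*0 = 0)
M(L, j) = j² (M(L, j) = j²*1 = j²)
C(o, t) = 0 (C(o, t) = 0*t = 0)
G(a) = 3 (G(a) = 1²*3 = 1*3 = 3)
-35*G(C(3, 5)) = -35*3 = -105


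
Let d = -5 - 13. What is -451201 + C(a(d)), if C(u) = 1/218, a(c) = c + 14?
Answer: -98361817/218 ≈ -4.5120e+5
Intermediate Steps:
d = -18
a(c) = 14 + c
C(u) = 1/218
-451201 + C(a(d)) = -451201 + 1/218 = -98361817/218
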